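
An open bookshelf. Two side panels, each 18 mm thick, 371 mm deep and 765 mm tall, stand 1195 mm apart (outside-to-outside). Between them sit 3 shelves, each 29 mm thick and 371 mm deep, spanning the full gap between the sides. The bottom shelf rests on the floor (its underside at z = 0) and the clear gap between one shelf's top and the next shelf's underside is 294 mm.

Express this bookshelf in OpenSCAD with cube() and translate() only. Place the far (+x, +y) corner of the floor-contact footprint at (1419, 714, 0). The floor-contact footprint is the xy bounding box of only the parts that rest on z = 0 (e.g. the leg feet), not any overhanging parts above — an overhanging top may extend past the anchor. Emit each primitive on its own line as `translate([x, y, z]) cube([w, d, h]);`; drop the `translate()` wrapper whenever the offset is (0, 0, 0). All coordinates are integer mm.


translate([224, 343, 0]) cube([18, 371, 765]);
translate([1401, 343, 0]) cube([18, 371, 765]);
translate([242, 343, 0]) cube([1159, 371, 29]);
translate([242, 343, 323]) cube([1159, 371, 29]);
translate([242, 343, 646]) cube([1159, 371, 29]);


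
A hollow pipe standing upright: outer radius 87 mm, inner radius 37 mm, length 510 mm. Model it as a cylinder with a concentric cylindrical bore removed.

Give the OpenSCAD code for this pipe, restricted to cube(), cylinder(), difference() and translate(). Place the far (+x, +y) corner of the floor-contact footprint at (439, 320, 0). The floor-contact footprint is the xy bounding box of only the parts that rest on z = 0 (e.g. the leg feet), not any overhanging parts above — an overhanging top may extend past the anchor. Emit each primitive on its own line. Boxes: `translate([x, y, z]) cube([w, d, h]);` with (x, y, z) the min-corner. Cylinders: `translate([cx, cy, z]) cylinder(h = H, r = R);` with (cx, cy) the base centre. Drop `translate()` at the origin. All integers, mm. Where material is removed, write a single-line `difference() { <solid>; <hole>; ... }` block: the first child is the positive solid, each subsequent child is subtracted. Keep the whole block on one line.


difference() { translate([352, 233, 0]) cylinder(h = 510, r = 87); translate([352, 233, 0]) cylinder(h = 510, r = 37); }


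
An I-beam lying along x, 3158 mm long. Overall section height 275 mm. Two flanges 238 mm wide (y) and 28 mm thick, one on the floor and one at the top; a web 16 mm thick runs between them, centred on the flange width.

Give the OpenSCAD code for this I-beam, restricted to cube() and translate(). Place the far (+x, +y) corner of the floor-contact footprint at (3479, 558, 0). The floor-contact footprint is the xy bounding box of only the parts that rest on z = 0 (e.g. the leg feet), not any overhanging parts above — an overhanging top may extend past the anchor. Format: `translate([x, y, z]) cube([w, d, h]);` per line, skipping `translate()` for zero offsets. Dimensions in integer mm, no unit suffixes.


translate([321, 320, 0]) cube([3158, 238, 28]);
translate([321, 431, 28]) cube([3158, 16, 219]);
translate([321, 320, 247]) cube([3158, 238, 28]);


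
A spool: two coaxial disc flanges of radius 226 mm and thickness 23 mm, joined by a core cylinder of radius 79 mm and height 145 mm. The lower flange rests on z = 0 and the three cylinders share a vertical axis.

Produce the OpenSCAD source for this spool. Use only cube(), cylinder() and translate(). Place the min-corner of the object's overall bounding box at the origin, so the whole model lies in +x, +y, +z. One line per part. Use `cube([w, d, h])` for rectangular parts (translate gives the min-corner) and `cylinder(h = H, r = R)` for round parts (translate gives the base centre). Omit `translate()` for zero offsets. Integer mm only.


translate([226, 226, 0]) cylinder(h = 23, r = 226);
translate([226, 226, 23]) cylinder(h = 145, r = 79);
translate([226, 226, 168]) cylinder(h = 23, r = 226);


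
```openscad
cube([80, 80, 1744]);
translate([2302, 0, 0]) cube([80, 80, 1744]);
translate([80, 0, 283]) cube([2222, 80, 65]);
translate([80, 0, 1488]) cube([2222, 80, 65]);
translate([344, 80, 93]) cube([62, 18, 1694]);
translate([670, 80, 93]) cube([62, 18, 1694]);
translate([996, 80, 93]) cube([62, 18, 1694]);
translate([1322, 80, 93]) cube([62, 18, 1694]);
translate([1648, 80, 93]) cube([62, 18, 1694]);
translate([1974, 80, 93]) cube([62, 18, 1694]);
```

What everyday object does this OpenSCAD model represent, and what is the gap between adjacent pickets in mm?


A fence section. The picket gap is 264 mm.

Two posts, two rails, 6 pickets — a fence section. Span 2222 mm holds 6 pickets of 62 mm with 7 equal gaps: ⌊(2222 − 6·62) / 7⌋ = 264 mm.


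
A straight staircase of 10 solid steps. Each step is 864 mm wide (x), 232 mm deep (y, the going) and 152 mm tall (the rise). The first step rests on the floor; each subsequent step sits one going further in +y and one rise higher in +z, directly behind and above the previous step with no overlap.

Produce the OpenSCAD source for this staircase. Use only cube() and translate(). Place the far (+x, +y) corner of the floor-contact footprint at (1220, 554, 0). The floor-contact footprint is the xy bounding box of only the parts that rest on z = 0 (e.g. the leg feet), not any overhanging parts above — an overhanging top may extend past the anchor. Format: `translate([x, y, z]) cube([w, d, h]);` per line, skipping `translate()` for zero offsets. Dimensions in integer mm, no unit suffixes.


translate([356, 322, 0]) cube([864, 232, 152]);
translate([356, 554, 152]) cube([864, 232, 152]);
translate([356, 786, 304]) cube([864, 232, 152]);
translate([356, 1018, 456]) cube([864, 232, 152]);
translate([356, 1250, 608]) cube([864, 232, 152]);
translate([356, 1482, 760]) cube([864, 232, 152]);
translate([356, 1714, 912]) cube([864, 232, 152]);
translate([356, 1946, 1064]) cube([864, 232, 152]);
translate([356, 2178, 1216]) cube([864, 232, 152]);
translate([356, 2410, 1368]) cube([864, 232, 152]);


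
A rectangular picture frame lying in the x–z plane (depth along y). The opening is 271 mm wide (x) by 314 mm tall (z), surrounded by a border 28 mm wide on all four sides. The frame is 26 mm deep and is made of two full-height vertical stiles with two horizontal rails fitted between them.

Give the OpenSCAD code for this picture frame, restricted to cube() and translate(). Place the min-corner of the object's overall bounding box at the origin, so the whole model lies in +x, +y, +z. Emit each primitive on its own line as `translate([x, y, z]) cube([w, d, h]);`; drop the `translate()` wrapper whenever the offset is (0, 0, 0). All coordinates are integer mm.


cube([28, 26, 370]);
translate([299, 0, 0]) cube([28, 26, 370]);
translate([28, 0, 0]) cube([271, 26, 28]);
translate([28, 0, 342]) cube([271, 26, 28]);


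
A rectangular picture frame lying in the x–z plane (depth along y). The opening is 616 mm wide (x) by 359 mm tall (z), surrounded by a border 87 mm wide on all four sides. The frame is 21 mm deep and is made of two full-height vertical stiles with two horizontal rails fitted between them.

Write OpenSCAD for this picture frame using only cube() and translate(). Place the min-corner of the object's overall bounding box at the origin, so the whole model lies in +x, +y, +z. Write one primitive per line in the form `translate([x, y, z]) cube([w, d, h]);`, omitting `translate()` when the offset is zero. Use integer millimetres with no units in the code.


cube([87, 21, 533]);
translate([703, 0, 0]) cube([87, 21, 533]);
translate([87, 0, 0]) cube([616, 21, 87]);
translate([87, 0, 446]) cube([616, 21, 87]);


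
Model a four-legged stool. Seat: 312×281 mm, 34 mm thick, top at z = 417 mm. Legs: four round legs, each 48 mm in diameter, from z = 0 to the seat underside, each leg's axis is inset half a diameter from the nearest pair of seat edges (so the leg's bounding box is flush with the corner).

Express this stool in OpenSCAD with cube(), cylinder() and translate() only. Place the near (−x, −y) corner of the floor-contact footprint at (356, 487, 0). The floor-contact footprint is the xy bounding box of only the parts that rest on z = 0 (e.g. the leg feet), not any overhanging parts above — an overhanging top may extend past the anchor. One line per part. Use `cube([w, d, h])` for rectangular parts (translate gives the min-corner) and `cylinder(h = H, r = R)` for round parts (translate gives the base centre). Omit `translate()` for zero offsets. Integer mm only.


translate([356, 487, 383]) cube([312, 281, 34]);
translate([380, 511, 0]) cylinder(h = 383, r = 24);
translate([644, 511, 0]) cylinder(h = 383, r = 24);
translate([380, 744, 0]) cylinder(h = 383, r = 24);
translate([644, 744, 0]) cylinder(h = 383, r = 24);


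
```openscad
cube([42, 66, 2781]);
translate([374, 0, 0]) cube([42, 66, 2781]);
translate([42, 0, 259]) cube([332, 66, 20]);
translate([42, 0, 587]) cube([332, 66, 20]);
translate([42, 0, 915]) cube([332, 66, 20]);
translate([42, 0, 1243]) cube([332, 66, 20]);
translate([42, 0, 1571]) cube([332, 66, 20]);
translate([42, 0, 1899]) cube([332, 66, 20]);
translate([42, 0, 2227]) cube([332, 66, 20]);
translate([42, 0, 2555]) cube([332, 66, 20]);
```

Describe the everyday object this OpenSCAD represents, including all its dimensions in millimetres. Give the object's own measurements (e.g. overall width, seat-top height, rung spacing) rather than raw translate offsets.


A straight ladder. Two 42×66 mm vertical rails, 2781 mm tall, stand 416 mm apart (outside-to-outside) with their front faces coplanar on the −y side. 8 rungs, each 66 mm deep and 20 mm tall, span between the inner faces of the rails, front faces flush with the rails. The lowest rung's underside is at z = 259 mm and rungs are spaced 328 mm apart (underside to underside).


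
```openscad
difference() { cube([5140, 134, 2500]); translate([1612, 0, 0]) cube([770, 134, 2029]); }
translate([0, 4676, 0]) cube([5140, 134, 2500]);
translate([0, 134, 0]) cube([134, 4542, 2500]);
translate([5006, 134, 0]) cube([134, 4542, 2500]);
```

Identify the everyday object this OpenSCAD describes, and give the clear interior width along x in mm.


A single room. The interior width is 4872 mm.

Four walls enclosing a rectangle with a door in the front wall — a room. Outside width 5140 minus two 134 mm walls gives 4872 mm.


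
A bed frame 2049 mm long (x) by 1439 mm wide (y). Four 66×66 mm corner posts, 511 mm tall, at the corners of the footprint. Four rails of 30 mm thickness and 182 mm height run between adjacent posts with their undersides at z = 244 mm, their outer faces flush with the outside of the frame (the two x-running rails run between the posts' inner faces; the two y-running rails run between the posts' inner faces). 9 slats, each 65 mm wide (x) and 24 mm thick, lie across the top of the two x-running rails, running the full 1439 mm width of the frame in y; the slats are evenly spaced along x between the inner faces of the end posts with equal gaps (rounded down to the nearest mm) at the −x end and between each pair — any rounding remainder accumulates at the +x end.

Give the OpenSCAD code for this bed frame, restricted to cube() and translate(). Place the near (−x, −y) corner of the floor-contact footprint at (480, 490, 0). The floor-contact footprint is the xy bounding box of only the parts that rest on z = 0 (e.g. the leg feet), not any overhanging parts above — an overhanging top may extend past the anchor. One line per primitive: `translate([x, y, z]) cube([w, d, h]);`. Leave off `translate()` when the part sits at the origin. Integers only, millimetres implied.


translate([480, 490, 0]) cube([66, 66, 511]);
translate([480, 1863, 0]) cube([66, 66, 511]);
translate([2463, 490, 0]) cube([66, 66, 511]);
translate([2463, 1863, 0]) cube([66, 66, 511]);
translate([546, 490, 244]) cube([1917, 30, 182]);
translate([546, 1899, 244]) cube([1917, 30, 182]);
translate([480, 556, 244]) cube([30, 1307, 182]);
translate([2499, 556, 244]) cube([30, 1307, 182]);
translate([679, 490, 426]) cube([65, 1439, 24]);
translate([877, 490, 426]) cube([65, 1439, 24]);
translate([1075, 490, 426]) cube([65, 1439, 24]);
translate([1273, 490, 426]) cube([65, 1439, 24]);
translate([1471, 490, 426]) cube([65, 1439, 24]);
translate([1669, 490, 426]) cube([65, 1439, 24]);
translate([1867, 490, 426]) cube([65, 1439, 24]);
translate([2065, 490, 426]) cube([65, 1439, 24]);
translate([2263, 490, 426]) cube([65, 1439, 24]);


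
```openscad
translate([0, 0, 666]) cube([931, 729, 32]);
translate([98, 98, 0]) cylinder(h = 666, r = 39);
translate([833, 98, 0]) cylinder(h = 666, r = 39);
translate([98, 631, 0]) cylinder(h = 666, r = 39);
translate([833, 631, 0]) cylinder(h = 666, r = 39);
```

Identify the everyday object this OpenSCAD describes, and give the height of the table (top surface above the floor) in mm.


A table. The table height is 698 mm.

A 931×729×32 slab sits at z = 666 on four Ø78 mm round legs — a table. The top surface is at 666 + 32 = 698 mm.


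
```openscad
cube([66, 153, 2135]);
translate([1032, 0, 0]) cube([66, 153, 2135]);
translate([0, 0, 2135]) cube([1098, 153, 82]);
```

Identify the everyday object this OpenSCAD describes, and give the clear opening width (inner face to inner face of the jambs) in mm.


A door frame. The clear opening width is 966 mm.

Two 2135 mm tall posts with a header on top — a door frame. The left jamb is 66 mm wide at x = 0; the right jamb starts at x = 1032. The clear opening is 1032 − 66 = 966 mm.


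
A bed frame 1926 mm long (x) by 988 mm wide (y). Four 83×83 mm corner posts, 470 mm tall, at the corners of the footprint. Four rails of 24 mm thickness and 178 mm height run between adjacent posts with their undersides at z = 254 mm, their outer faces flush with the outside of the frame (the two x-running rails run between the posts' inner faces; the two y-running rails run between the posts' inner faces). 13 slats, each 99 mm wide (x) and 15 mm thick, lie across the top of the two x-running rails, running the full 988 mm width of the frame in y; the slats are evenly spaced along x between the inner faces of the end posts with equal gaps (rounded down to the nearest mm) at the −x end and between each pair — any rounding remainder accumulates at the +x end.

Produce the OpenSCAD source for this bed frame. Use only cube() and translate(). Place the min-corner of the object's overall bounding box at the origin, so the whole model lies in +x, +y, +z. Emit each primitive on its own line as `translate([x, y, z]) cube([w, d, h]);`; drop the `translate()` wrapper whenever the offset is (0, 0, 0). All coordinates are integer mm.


// slat z = rail_z + rail_h = 254 + 178 = 432
// slat gap = ⌊(1760 − 13·99) / 14⌋ = 33
cube([83, 83, 470]);
translate([0, 905, 0]) cube([83, 83, 470]);
translate([1843, 0, 0]) cube([83, 83, 470]);
translate([1843, 905, 0]) cube([83, 83, 470]);
translate([83, 0, 254]) cube([1760, 24, 178]);
translate([83, 964, 254]) cube([1760, 24, 178]);
translate([0, 83, 254]) cube([24, 822, 178]);
translate([1902, 83, 254]) cube([24, 822, 178]);
translate([116, 0, 432]) cube([99, 988, 15]);
translate([248, 0, 432]) cube([99, 988, 15]);
translate([380, 0, 432]) cube([99, 988, 15]);
translate([512, 0, 432]) cube([99, 988, 15]);
translate([644, 0, 432]) cube([99, 988, 15]);
translate([776, 0, 432]) cube([99, 988, 15]);
translate([908, 0, 432]) cube([99, 988, 15]);
translate([1040, 0, 432]) cube([99, 988, 15]);
translate([1172, 0, 432]) cube([99, 988, 15]);
translate([1304, 0, 432]) cube([99, 988, 15]);
translate([1436, 0, 432]) cube([99, 988, 15]);
translate([1568, 0, 432]) cube([99, 988, 15]);
translate([1700, 0, 432]) cube([99, 988, 15]);


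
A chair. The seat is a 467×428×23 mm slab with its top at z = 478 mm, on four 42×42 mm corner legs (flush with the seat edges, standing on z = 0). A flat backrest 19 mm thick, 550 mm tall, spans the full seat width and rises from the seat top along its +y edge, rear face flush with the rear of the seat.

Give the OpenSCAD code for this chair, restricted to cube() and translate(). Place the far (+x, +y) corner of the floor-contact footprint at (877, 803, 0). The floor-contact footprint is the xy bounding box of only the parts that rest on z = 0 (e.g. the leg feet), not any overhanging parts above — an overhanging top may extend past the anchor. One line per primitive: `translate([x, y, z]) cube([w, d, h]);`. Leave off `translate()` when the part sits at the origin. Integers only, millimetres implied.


translate([410, 375, 455]) cube([467, 428, 23]);
translate([410, 375, 0]) cube([42, 42, 455]);
translate([835, 375, 0]) cube([42, 42, 455]);
translate([410, 761, 0]) cube([42, 42, 455]);
translate([835, 761, 0]) cube([42, 42, 455]);
translate([410, 784, 478]) cube([467, 19, 550]);


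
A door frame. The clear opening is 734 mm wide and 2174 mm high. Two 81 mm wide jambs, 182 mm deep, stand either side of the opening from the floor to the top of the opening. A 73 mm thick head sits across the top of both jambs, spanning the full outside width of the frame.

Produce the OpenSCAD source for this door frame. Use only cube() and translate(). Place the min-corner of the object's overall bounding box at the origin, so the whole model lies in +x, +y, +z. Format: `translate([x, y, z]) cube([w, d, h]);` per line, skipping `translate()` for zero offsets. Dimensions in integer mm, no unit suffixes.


cube([81, 182, 2174]);
translate([815, 0, 0]) cube([81, 182, 2174]);
translate([0, 0, 2174]) cube([896, 182, 73]);


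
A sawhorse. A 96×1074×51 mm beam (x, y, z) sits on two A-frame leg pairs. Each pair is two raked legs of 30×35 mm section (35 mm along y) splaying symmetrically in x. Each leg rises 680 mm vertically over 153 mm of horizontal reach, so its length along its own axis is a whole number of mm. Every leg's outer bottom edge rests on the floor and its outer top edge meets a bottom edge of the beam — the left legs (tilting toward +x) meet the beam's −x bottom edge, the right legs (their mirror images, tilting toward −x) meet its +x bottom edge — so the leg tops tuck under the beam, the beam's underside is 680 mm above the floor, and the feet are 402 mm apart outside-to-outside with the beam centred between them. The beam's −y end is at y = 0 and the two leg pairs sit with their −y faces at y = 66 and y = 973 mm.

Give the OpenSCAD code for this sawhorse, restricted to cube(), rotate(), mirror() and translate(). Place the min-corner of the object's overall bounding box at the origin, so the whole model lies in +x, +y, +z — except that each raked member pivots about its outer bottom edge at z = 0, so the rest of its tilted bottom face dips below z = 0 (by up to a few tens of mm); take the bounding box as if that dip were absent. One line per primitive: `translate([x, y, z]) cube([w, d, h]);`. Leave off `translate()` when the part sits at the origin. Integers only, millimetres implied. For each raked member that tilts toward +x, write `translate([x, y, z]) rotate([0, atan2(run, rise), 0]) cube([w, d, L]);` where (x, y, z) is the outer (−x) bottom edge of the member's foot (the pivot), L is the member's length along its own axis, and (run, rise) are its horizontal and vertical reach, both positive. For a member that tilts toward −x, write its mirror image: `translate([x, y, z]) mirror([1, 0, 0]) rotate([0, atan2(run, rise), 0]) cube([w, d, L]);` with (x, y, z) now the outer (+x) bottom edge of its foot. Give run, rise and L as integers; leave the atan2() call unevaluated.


// leg length = √(153² + 680²) = 697
// right-leg outer foot x = 2·153 + 96 = 402
// beam min-corner = (153, 0, 680)
translate([153, 0, 680]) cube([96, 1074, 51]);
translate([0, 66, 0]) rotate([0, atan2(153, 680), 0]) cube([30, 35, 697]);
translate([402, 66, 0]) mirror([1, 0, 0]) rotate([0, atan2(153, 680), 0]) cube([30, 35, 697]);
translate([0, 973, 0]) rotate([0, atan2(153, 680), 0]) cube([30, 35, 697]);
translate([402, 973, 0]) mirror([1, 0, 0]) rotate([0, atan2(153, 680), 0]) cube([30, 35, 697]);


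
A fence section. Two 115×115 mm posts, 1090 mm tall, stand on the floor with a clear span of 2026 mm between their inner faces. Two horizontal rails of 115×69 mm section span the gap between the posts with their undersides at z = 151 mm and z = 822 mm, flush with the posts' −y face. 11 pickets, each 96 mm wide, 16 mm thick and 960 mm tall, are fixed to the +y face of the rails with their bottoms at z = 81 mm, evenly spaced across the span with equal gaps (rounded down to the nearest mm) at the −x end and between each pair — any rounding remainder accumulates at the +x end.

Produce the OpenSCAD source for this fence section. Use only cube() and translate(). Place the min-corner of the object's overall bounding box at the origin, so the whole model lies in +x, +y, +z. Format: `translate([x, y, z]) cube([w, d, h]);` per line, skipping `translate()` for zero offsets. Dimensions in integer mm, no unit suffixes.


cube([115, 115, 1090]);
translate([2141, 0, 0]) cube([115, 115, 1090]);
translate([115, 0, 151]) cube([2026, 115, 69]);
translate([115, 0, 822]) cube([2026, 115, 69]);
translate([195, 115, 81]) cube([96, 16, 960]);
translate([371, 115, 81]) cube([96, 16, 960]);
translate([547, 115, 81]) cube([96, 16, 960]);
translate([723, 115, 81]) cube([96, 16, 960]);
translate([899, 115, 81]) cube([96, 16, 960]);
translate([1075, 115, 81]) cube([96, 16, 960]);
translate([1251, 115, 81]) cube([96, 16, 960]);
translate([1427, 115, 81]) cube([96, 16, 960]);
translate([1603, 115, 81]) cube([96, 16, 960]);
translate([1779, 115, 81]) cube([96, 16, 960]);
translate([1955, 115, 81]) cube([96, 16, 960]);


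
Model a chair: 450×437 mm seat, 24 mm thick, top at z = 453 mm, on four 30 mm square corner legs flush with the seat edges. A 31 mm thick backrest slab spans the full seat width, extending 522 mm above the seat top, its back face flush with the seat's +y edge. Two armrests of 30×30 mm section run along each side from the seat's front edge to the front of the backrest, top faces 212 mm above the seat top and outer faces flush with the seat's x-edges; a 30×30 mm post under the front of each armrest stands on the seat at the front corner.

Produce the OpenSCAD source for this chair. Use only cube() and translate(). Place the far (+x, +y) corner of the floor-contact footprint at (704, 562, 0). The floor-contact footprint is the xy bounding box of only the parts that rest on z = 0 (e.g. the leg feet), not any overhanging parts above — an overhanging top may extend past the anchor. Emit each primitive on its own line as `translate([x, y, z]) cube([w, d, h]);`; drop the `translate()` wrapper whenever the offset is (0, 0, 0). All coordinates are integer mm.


// leg_h = 453 - 24 = 429
// arm post h = 212 - 30 = 182
translate([254, 125, 429]) cube([450, 437, 24]);
translate([254, 125, 0]) cube([30, 30, 429]);
translate([674, 125, 0]) cube([30, 30, 429]);
translate([254, 532, 0]) cube([30, 30, 429]);
translate([674, 532, 0]) cube([30, 30, 429]);
translate([254, 531, 453]) cube([450, 31, 522]);
translate([254, 125, 635]) cube([30, 406, 30]);
translate([674, 125, 635]) cube([30, 406, 30]);
translate([254, 125, 453]) cube([30, 30, 182]);
translate([674, 125, 453]) cube([30, 30, 182]);


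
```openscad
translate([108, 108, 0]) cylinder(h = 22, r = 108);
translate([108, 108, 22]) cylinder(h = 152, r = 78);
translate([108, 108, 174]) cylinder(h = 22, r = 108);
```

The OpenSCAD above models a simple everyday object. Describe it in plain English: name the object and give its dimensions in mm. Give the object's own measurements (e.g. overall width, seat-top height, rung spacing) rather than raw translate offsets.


A spool: two coaxial disc flanges of radius 108 mm and thickness 22 mm, joined by a core cylinder of radius 78 mm and height 152 mm. The lower flange rests on z = 0 and the three cylinders share a vertical axis.


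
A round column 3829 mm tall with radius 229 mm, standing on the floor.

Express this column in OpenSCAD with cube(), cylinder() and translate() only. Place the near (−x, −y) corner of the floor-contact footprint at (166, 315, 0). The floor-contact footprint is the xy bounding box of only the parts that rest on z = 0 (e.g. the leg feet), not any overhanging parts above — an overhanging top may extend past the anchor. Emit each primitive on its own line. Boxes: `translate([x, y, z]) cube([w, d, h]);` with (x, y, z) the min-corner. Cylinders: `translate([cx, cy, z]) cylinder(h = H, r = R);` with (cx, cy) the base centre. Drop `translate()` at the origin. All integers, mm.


translate([395, 544, 0]) cylinder(h = 3829, r = 229);


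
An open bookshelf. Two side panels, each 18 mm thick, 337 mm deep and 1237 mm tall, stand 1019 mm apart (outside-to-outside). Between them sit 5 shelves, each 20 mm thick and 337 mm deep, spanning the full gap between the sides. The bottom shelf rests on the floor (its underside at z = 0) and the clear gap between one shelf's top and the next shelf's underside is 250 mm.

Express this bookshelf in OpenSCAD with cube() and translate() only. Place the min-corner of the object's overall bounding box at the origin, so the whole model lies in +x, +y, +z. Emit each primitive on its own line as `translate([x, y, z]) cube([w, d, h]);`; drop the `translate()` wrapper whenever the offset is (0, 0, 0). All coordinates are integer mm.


cube([18, 337, 1237]);
translate([1001, 0, 0]) cube([18, 337, 1237]);
translate([18, 0, 0]) cube([983, 337, 20]);
translate([18, 0, 270]) cube([983, 337, 20]);
translate([18, 0, 540]) cube([983, 337, 20]);
translate([18, 0, 810]) cube([983, 337, 20]);
translate([18, 0, 1080]) cube([983, 337, 20]);


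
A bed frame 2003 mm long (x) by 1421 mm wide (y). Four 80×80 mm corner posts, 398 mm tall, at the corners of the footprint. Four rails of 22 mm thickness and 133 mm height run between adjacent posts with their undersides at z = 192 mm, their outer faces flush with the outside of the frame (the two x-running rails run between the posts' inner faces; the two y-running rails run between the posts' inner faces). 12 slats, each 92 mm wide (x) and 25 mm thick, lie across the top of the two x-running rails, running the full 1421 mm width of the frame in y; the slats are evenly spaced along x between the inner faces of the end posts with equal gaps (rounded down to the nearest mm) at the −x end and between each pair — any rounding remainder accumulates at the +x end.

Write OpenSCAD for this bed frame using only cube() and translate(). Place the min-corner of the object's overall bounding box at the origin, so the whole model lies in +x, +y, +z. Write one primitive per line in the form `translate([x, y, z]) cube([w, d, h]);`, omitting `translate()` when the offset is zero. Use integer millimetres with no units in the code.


cube([80, 80, 398]);
translate([0, 1341, 0]) cube([80, 80, 398]);
translate([1923, 0, 0]) cube([80, 80, 398]);
translate([1923, 1341, 0]) cube([80, 80, 398]);
translate([80, 0, 192]) cube([1843, 22, 133]);
translate([80, 1399, 192]) cube([1843, 22, 133]);
translate([0, 80, 192]) cube([22, 1261, 133]);
translate([1981, 80, 192]) cube([22, 1261, 133]);
translate([136, 0, 325]) cube([92, 1421, 25]);
translate([284, 0, 325]) cube([92, 1421, 25]);
translate([432, 0, 325]) cube([92, 1421, 25]);
translate([580, 0, 325]) cube([92, 1421, 25]);
translate([728, 0, 325]) cube([92, 1421, 25]);
translate([876, 0, 325]) cube([92, 1421, 25]);
translate([1024, 0, 325]) cube([92, 1421, 25]);
translate([1172, 0, 325]) cube([92, 1421, 25]);
translate([1320, 0, 325]) cube([92, 1421, 25]);
translate([1468, 0, 325]) cube([92, 1421, 25]);
translate([1616, 0, 325]) cube([92, 1421, 25]);
translate([1764, 0, 325]) cube([92, 1421, 25]);


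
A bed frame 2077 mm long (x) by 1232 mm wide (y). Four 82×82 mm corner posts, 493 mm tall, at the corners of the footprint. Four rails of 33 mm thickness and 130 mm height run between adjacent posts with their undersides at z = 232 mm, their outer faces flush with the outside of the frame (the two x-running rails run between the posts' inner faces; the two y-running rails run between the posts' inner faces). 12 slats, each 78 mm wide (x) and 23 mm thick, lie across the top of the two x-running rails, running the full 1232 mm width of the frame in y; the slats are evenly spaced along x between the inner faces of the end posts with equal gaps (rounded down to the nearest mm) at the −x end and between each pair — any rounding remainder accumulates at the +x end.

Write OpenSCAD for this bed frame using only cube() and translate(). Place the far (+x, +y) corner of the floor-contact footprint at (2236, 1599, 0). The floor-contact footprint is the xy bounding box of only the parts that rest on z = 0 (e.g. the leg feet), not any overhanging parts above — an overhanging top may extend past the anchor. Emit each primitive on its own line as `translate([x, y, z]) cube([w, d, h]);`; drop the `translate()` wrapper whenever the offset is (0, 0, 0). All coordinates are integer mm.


translate([159, 367, 0]) cube([82, 82, 493]);
translate([159, 1517, 0]) cube([82, 82, 493]);
translate([2154, 367, 0]) cube([82, 82, 493]);
translate([2154, 1517, 0]) cube([82, 82, 493]);
translate([241, 367, 232]) cube([1913, 33, 130]);
translate([241, 1566, 232]) cube([1913, 33, 130]);
translate([159, 449, 232]) cube([33, 1068, 130]);
translate([2203, 449, 232]) cube([33, 1068, 130]);
translate([316, 367, 362]) cube([78, 1232, 23]);
translate([469, 367, 362]) cube([78, 1232, 23]);
translate([622, 367, 362]) cube([78, 1232, 23]);
translate([775, 367, 362]) cube([78, 1232, 23]);
translate([928, 367, 362]) cube([78, 1232, 23]);
translate([1081, 367, 362]) cube([78, 1232, 23]);
translate([1234, 367, 362]) cube([78, 1232, 23]);
translate([1387, 367, 362]) cube([78, 1232, 23]);
translate([1540, 367, 362]) cube([78, 1232, 23]);
translate([1693, 367, 362]) cube([78, 1232, 23]);
translate([1846, 367, 362]) cube([78, 1232, 23]);
translate([1999, 367, 362]) cube([78, 1232, 23]);


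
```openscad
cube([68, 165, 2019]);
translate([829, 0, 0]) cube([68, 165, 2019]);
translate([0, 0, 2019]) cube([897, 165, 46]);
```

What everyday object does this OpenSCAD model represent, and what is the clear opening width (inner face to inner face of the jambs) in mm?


A door frame. The clear opening width is 761 mm.

Two 2019 mm tall posts with a header on top — a door frame. The left jamb is 68 mm wide at x = 0; the right jamb starts at x = 829. The clear opening is 829 − 68 = 761 mm.


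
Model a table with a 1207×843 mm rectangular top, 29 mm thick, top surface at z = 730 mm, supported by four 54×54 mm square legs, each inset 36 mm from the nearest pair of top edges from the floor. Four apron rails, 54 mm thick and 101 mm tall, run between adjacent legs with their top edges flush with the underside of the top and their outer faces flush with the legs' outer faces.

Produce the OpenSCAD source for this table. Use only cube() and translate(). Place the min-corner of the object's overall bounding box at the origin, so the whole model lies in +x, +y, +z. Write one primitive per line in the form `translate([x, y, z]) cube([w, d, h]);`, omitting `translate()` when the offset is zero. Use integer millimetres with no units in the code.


// leg_h = 730 - 29 = 701
// apron z = 701 - 101 = 600
translate([0, 0, 701]) cube([1207, 843, 29]);
translate([36, 36, 0]) cube([54, 54, 701]);
translate([1117, 36, 0]) cube([54, 54, 701]);
translate([36, 753, 0]) cube([54, 54, 701]);
translate([1117, 753, 0]) cube([54, 54, 701]);
translate([90, 36, 600]) cube([1027, 54, 101]);
translate([90, 753, 600]) cube([1027, 54, 101]);
translate([36, 90, 600]) cube([54, 663, 101]);
translate([1117, 90, 600]) cube([54, 663, 101]);


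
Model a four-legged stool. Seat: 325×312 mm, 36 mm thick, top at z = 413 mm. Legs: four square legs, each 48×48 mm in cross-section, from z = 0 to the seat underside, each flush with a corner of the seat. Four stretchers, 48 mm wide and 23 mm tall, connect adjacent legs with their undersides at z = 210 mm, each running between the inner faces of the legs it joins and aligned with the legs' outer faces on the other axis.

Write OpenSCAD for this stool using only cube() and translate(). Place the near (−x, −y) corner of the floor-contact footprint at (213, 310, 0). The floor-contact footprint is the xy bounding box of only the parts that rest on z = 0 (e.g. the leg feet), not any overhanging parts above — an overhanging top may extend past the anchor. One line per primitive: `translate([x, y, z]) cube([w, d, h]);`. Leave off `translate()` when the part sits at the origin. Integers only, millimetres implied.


// leg_h = 413 - 36 = 377
// stretcher span = 325 - 2*48 = 229
translate([213, 310, 377]) cube([325, 312, 36]);
translate([213, 310, 0]) cube([48, 48, 377]);
translate([490, 310, 0]) cube([48, 48, 377]);
translate([213, 574, 0]) cube([48, 48, 377]);
translate([490, 574, 0]) cube([48, 48, 377]);
translate([261, 310, 210]) cube([229, 48, 23]);
translate([261, 574, 210]) cube([229, 48, 23]);
translate([213, 358, 210]) cube([48, 216, 23]);
translate([490, 358, 210]) cube([48, 216, 23]);


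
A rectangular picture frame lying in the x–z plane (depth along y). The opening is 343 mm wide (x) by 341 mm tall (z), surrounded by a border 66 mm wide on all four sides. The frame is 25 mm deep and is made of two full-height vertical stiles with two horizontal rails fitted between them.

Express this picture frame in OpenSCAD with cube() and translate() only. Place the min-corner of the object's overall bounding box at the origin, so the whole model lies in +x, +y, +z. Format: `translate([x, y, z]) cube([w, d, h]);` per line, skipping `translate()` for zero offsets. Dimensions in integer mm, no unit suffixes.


cube([66, 25, 473]);
translate([409, 0, 0]) cube([66, 25, 473]);
translate([66, 0, 0]) cube([343, 25, 66]);
translate([66, 0, 407]) cube([343, 25, 66]);


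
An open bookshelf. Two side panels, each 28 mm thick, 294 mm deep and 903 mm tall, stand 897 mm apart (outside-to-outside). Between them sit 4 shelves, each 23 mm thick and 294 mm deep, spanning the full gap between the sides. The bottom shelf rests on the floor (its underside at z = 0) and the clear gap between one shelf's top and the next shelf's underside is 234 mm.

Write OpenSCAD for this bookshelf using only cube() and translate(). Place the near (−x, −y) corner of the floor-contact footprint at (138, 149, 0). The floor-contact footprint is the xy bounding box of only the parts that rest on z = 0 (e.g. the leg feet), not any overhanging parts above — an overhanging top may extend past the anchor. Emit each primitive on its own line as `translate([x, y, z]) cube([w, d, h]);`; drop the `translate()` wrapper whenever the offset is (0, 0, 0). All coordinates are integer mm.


translate([138, 149, 0]) cube([28, 294, 903]);
translate([1007, 149, 0]) cube([28, 294, 903]);
translate([166, 149, 0]) cube([841, 294, 23]);
translate([166, 149, 257]) cube([841, 294, 23]);
translate([166, 149, 514]) cube([841, 294, 23]);
translate([166, 149, 771]) cube([841, 294, 23]);


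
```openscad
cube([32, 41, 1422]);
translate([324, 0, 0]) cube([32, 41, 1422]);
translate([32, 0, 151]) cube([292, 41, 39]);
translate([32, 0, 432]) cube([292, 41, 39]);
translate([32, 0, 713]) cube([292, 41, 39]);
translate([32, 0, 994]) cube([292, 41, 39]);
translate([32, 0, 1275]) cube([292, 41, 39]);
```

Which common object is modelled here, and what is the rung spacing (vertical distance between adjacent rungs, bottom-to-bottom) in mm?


A ladder. The rung spacing is 281 mm.

Two tall 32×41 posts with 5 short bars between them — a ladder. Adjacent rungs sit at z = 151 and z = 432, so the spacing is 432 − 151 = 281 mm.


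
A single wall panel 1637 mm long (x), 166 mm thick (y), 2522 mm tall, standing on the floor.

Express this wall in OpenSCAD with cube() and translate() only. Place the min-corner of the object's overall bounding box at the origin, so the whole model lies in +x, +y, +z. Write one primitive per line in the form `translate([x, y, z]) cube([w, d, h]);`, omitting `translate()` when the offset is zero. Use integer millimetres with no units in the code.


cube([1637, 166, 2522]);


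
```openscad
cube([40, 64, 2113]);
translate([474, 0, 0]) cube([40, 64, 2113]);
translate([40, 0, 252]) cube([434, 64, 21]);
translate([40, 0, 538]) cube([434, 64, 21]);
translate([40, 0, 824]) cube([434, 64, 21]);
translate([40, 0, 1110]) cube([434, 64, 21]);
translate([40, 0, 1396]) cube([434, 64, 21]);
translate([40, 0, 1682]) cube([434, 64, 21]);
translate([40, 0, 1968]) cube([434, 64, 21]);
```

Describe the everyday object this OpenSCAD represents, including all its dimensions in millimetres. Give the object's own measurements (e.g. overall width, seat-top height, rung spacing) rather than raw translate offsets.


A straight ladder. Two 40×64 mm vertical rails, 2113 mm tall, stand 514 mm apart (outside-to-outside) with their front faces coplanar on the −y side. 7 rungs, each 64 mm deep and 21 mm tall, span between the inner faces of the rails, front faces flush with the rails. The lowest rung's underside is at z = 252 mm and rungs are spaced 286 mm apart (underside to underside).


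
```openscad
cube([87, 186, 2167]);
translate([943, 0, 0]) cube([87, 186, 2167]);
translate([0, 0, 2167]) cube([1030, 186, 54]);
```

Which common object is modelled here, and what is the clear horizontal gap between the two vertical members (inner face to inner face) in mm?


A door frame. The clear opening width is 856 mm.

Two 2167 mm tall posts with a header on top — a door frame. The left jamb is 87 mm wide at x = 0; the right jamb starts at x = 943. The clear opening is 943 − 87 = 856 mm.


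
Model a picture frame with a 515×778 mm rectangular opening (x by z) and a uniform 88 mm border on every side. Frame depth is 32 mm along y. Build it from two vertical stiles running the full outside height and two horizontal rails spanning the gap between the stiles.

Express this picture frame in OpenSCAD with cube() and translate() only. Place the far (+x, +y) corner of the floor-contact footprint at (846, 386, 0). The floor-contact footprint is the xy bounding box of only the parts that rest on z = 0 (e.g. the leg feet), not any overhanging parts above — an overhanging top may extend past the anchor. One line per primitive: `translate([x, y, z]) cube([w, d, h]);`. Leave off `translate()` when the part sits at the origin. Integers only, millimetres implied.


translate([155, 354, 0]) cube([88, 32, 954]);
translate([758, 354, 0]) cube([88, 32, 954]);
translate([243, 354, 0]) cube([515, 32, 88]);
translate([243, 354, 866]) cube([515, 32, 88]);


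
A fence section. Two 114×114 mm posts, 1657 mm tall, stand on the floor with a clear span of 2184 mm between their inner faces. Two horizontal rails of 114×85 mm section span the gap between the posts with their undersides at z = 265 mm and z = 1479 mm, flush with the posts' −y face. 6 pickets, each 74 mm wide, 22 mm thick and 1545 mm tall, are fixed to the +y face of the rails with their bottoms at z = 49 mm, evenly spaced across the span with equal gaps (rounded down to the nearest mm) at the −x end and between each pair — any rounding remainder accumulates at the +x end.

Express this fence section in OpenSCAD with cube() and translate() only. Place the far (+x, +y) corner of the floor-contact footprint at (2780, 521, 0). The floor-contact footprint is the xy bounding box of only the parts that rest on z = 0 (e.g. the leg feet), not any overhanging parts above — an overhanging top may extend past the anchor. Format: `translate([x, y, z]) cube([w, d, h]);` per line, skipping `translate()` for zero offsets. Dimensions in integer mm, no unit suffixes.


translate([368, 407, 0]) cube([114, 114, 1657]);
translate([2666, 407, 0]) cube([114, 114, 1657]);
translate([482, 407, 265]) cube([2184, 114, 85]);
translate([482, 407, 1479]) cube([2184, 114, 85]);
translate([730, 521, 49]) cube([74, 22, 1545]);
translate([1052, 521, 49]) cube([74, 22, 1545]);
translate([1374, 521, 49]) cube([74, 22, 1545]);
translate([1696, 521, 49]) cube([74, 22, 1545]);
translate([2018, 521, 49]) cube([74, 22, 1545]);
translate([2340, 521, 49]) cube([74, 22, 1545]);
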